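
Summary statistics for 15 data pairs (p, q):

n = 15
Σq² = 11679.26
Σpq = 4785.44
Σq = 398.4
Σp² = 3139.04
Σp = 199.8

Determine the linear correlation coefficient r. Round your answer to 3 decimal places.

-0.720

r = (nΣpq − ΣpΣq) / √[(nΣp² − (Σp)²)(nΣq² − (Σq)²)]
Numerator: 15×4785.44 − 199.8×398.4 = -7818.72
Denominator: √[(47085.6 − 39920.04)(175188.9 − 158722.56)] = √[7165.56 × 16466.34] = 10862.3454
r = -7818.72 / 10862.3454 ≈ -0.720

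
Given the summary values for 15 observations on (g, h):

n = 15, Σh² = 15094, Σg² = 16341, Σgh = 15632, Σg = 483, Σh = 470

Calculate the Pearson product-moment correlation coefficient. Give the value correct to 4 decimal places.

r = (nΣgh − ΣgΣh) / √[(nΣg² − (Σg)²)(nΣh² − (Σh)²)]
Numerator: 15×15632 − 483×470 = 7470
Denominator: √[(245115 − 233289)(226410 − 220900)] = √[11826 × 5510] = 8072.2525
r = 7470 / 8072.2525 ≈ 0.9254

0.9254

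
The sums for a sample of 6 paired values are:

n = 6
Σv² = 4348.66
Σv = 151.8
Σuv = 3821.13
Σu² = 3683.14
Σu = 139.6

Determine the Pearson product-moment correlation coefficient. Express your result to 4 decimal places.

0.6152

r = (nΣuv − ΣuΣv) / √[(nΣu² − (Σu)²)(nΣv² − (Σv)²)]
Numerator: 6×3821.13 − 139.6×151.8 = 1735.5
Denominator: √[(22098.84 − 19488.16)(26091.96 − 23043.24)] = √[2610.68 × 3048.72] = 2821.2111
r = 1735.5 / 2821.2111 ≈ 0.6152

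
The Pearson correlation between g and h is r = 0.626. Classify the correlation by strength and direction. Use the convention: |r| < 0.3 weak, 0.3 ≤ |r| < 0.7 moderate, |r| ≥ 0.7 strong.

moderate positive

r = 0.626 > 0 so the relationship is positive.
|r| = 0.626, which falls in the moderate range.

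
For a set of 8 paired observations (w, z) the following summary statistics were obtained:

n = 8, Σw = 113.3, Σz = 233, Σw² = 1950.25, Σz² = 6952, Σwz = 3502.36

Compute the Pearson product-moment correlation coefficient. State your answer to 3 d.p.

0.846

r = (nΣwz − ΣwΣz) / √[(nΣw² − (Σw)²)(nΣz² − (Σz)²)]
Numerator: 8×3502.36 − 113.3×233 = 1619.98
Denominator: √[(15602 − 12836.89)(55616 − 54289)] = √[2765.11 × 1327] = 1915.5420
r = 1619.98 / 1915.5420 ≈ 0.846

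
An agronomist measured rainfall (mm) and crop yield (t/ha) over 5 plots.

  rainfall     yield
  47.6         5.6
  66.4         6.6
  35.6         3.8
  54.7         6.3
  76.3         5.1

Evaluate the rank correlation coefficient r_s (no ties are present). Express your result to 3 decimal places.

0.400

Rank rainfall: 2, 4, 1, 3, 5
Rank yield: 3, 5, 1, 4, 2
d = rank(rainfall) − rank(yield): -1, -1, 0, -1, 3; Σd² = 12
ρ = 1 − 6Σd² / [n(n²−1)] = 1 − 6×12 / (5×24) = 1 − 72/120 ≈ 0.400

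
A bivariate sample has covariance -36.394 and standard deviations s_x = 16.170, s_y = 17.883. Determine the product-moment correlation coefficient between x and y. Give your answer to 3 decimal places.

-0.126

r = Cov(x,y) / (s_x · s_y) = -36.394 / (16.170 × 17.883)
  = -36.394 / 289.1681 ≈ -0.126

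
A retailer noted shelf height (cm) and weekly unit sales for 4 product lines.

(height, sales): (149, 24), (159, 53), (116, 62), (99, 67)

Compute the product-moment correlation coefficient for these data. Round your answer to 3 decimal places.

n = 4, Σx = 523, Σy = 206, Σx² = 70739, Σy² = 11718, Σxy = 25828
nΣxy − ΣxΣy = 103312 − 107738 = -4426
nΣx² − (Σx)² = 282956 − 273529 = 9427; nΣy² − (Σy)² = 46872 − 42436 = 4436
r = -4426 / √(9427 × 4436) = -4426 / 6466.6971 ≈ -0.684

-0.684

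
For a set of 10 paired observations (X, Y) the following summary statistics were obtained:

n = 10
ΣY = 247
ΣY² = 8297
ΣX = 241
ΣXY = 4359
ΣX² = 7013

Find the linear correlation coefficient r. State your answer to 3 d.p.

r = (nΣXY − ΣXΣY) / √[(nΣX² − (ΣX)²)(nΣY² − (ΣY)²)]
Numerator: 10×4359 − 241×247 = -15937
Denominator: √[(70130 − 58081)(82970 − 61009)] = √[12049 × 21961] = 16266.7787
r = -15937 / 16266.7787 ≈ -0.980

-0.980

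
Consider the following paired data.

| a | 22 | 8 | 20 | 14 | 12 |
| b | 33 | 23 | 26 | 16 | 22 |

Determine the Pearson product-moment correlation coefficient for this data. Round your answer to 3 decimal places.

0.657

n = 5, Σa = 76, Σb = 120, Σa² = 1288, Σb² = 3034, Σab = 1918
nΣab − ΣaΣb = 9590 − 9120 = 470
nΣa² − (Σa)² = 6440 − 5776 = 664; nΣb² − (Σb)² = 15170 − 14400 = 770
r = 470 / √(664 × 770) = 470 / 715.0385 ≈ 0.657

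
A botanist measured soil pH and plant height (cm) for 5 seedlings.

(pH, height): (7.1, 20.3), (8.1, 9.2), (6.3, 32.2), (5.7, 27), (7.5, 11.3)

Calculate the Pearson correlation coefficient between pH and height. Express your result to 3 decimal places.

n = 5, Σx = 34.7, Σy = 100, Σx² = 244.45, Σy² = 2390.26, Σxy = 660.16
nΣxy − ΣxΣy = 3300.8 − 3470 = -169.2
nΣx² − (Σx)² = 1222.25 − 1204.09 = 18.16; nΣy² − (Σy)² = 11951.3 − 10000 = 1951.3
r = -169.2 / √(18.16 × 1951.3) = -169.2 / 188.2435 ≈ -0.899

-0.899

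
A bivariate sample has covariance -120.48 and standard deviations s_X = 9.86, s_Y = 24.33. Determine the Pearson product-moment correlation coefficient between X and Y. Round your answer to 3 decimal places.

-0.502

r = Cov(X,Y) / (s_X · s_Y) = -120.48 / (9.86 × 24.33)
  = -120.48 / 239.8938 ≈ -0.502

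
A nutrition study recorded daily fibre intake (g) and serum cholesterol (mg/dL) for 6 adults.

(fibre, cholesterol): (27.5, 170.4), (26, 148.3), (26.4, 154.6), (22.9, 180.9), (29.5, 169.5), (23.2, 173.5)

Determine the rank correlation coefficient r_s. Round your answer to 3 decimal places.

-0.486

Rank fibre: 5, 3, 4, 1, 6, 2
Rank cholesterol: 4, 1, 2, 6, 3, 5
d = rank(fibre) − rank(cholesterol): 1, 2, 2, -5, 3, -3; Σd² = 52
ρ = 1 − 6Σd² / [n(n²−1)] = 1 − 6×52 / (6×35) = 1 − 312/210 ≈ -0.486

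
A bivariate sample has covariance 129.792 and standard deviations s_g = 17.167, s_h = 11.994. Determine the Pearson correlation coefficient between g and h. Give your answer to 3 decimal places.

0.630

r = Cov(g,h) / (s_g · s_h) = 129.792 / (17.167 × 11.994)
  = 129.792 / 205.9010 ≈ 0.630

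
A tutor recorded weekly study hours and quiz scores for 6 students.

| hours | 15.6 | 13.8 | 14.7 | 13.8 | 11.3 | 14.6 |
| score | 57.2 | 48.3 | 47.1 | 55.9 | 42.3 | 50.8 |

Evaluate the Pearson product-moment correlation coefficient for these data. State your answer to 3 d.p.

0.728

n = 6, Σx = 83.8, Σy = 301.6, Σx² = 1181.18, Σy² = 15317.88, Σxy = 4242.32
nΣxy − ΣxΣy = 25453.92 − 25274.08 = 179.84
nΣx² − (Σx)² = 7087.08 − 7022.44 = 64.64; nΣy² − (Σy)² = 91907.28 − 90962.56 = 944.72
r = 179.84 / √(64.64 × 944.72) = 179.84 / 247.1168 ≈ 0.728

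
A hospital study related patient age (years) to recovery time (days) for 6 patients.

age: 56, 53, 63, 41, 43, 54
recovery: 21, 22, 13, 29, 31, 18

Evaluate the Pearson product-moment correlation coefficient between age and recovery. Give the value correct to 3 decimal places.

n = 6, Σx = 310, Σy = 134, Σx² = 16360, Σy² = 3220, Σxy = 6655
nΣxy − ΣxΣy = 39930 − 41540 = -1610
nΣx² − (Σx)² = 98160 − 96100 = 2060; nΣy² − (Σy)² = 19320 − 17956 = 1364
r = -1610 / √(2060 × 1364) = -1610 / 1676.2577 ≈ -0.960

-0.960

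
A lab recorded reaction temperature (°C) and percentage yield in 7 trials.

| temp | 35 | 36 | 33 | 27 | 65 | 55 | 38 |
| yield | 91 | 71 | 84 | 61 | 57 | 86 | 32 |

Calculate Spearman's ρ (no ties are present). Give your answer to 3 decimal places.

-0.250

Rank temp: 3, 4, 2, 1, 7, 6, 5
Rank yield: 7, 4, 5, 3, 2, 6, 1
d = rank(temp) − rank(yield): -4, 0, -3, -2, 5, 0, 4; Σd² = 70
ρ = 1 − 6Σd² / [n(n²−1)] = 1 − 6×70 / (7×48) = 1 − 420/336 ≈ -0.250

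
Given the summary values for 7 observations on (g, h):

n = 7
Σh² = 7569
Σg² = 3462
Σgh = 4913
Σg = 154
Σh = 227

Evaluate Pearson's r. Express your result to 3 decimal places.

r = (nΣgh − ΣgΣh) / √[(nΣg² − (Σg)²)(nΣh² − (Σh)²)]
Numerator: 7×4913 − 154×227 = -567
Denominator: √[(24234 − 23716)(52983 − 51529)] = √[518 × 1454] = 867.8548
r = -567 / 867.8548 ≈ -0.653

-0.653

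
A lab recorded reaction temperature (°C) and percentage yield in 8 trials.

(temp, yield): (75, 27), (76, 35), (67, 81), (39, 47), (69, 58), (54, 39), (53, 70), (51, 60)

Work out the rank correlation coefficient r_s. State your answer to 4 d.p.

Rank temp: 7, 8, 5, 1, 6, 4, 3, 2
Rank yield: 1, 2, 8, 4, 5, 3, 7, 6
d = rank(temp) − rank(yield): 6, 6, -3, -3, 1, 1, -4, -4; Σd² = 124
ρ = 1 − 6Σd² / [n(n²−1)] = 1 − 6×124 / (8×63) = 1 − 744/504 ≈ -0.4762

-0.4762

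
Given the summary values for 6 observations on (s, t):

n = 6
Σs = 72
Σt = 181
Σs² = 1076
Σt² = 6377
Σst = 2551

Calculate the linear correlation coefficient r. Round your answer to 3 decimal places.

0.860

r = (nΣst − ΣsΣt) / √[(nΣs² − (Σs)²)(nΣt² − (Σt)²)]
Numerator: 6×2551 − 72×181 = 2274
Denominator: √[(6456 − 5184)(38262 − 32761)] = √[1272 × 5501] = 2645.2357
r = 2274 / 2645.2357 ≈ 0.860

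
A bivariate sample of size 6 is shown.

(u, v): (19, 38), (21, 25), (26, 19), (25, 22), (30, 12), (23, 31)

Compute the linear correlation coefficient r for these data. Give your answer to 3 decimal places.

n = 6, Σu = 144, Σv = 147, Σu² = 3532, Σv² = 4019, Σuv = 3364
nΣuv − ΣuΣv = 20184 − 21168 = -984
nΣu² − (Σu)² = 21192 − 20736 = 456; nΣv² − (Σv)² = 24114 − 21609 = 2505
r = -984 / √(456 × 2505) = -984 / 1068.7750 ≈ -0.921

-0.921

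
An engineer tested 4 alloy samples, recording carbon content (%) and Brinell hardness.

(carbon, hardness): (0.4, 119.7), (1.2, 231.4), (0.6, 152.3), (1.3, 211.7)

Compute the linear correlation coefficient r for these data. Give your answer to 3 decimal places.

n = 4, Σx = 3.5, Σy = 715.1, Σx² = 3.65, Σy² = 135886.23, Σxy = 692.15
nΣxy − ΣxΣy = 2768.6 − 2502.85 = 265.75
nΣx² − (Σx)² = 14.6 − 12.25 = 2.35; nΣy² − (Σy)² = 543544.92 − 511368.01 = 32176.91
r = 265.75 / √(2.35 × 32176.91) = 265.75 / 274.9832 ≈ 0.966

0.966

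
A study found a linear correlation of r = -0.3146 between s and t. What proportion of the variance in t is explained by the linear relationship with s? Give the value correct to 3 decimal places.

0.099

r² = (-0.3146)² = 0.099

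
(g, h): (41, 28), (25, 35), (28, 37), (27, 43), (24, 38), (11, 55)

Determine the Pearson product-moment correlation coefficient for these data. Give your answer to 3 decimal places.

-0.915

n = 6, Σg = 156, Σh = 236, Σg² = 4516, Σh² = 9696, Σgh = 5737
nΣgh − ΣgΣh = 34422 − 36816 = -2394
nΣg² − (Σg)² = 27096 − 24336 = 2760; nΣh² − (Σh)² = 58176 − 55696 = 2480
r = -2394 / √(2760 × 2480) = -2394 / 2616.2569 ≈ -0.915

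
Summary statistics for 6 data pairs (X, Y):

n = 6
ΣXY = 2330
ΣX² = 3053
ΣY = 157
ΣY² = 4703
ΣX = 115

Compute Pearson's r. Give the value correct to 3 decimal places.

r = (nΣXY − ΣXΣY) / √[(nΣX² − (ΣX)²)(nΣY² − (ΣY)²)]
Numerator: 6×2330 − 115×157 = -4075
Denominator: √[(18318 − 13225)(28218 − 24649)] = √[5093 × 3569] = 4263.4396
r = -4075 / 4263.4396 ≈ -0.956

-0.956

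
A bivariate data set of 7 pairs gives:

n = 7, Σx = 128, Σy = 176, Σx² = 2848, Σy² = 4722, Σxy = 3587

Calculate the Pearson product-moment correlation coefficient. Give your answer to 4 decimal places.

0.9500

r = (nΣxy − ΣxΣy) / √[(nΣx² − (Σx)²)(nΣy² − (Σy)²)]
Numerator: 7×3587 − 128×176 = 2581
Denominator: √[(19936 − 16384)(33054 − 30976)] = √[3552 × 2078] = 2716.8099
r = 2581 / 2716.8099 ≈ 0.9500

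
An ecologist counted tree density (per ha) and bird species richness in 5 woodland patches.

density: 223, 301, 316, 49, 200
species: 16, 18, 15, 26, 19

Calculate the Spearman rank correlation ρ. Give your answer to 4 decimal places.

Rank density: 3, 4, 5, 1, 2
Rank species: 2, 3, 1, 5, 4
d = rank(density) − rank(species): 1, 1, 4, -4, -2; Σd² = 38
ρ = 1 − 6Σd² / [n(n²−1)] = 1 − 6×38 / (5×24) = 1 − 228/120 ≈ -0.9000

-0.9000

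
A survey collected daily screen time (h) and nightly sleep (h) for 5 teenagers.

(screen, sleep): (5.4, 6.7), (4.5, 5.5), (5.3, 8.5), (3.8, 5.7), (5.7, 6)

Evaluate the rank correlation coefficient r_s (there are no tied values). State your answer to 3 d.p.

Rank screen: 4, 2, 3, 1, 5
Rank sleep: 4, 1, 5, 2, 3
d = rank(screen) − rank(sleep): 0, 1, -2, -1, 2; Σd² = 10
ρ = 1 − 6Σd² / [n(n²−1)] = 1 − 6×10 / (5×24) = 1 − 60/120 ≈ 0.500

0.500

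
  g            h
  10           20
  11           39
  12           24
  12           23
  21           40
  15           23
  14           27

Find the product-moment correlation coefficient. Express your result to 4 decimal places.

n = 7, Σg = 95, Σh = 196, Σg² = 1371, Σh² = 5884, Σgh = 2756
nΣgh − ΣgΣh = 19292 − 18620 = 672
nΣg² − (Σg)² = 9597 − 9025 = 572; nΣh² − (Σh)² = 41188 − 38416 = 2772
r = 672 / √(572 × 2772) = 672 / 1259.1997 ≈ 0.5337

0.5337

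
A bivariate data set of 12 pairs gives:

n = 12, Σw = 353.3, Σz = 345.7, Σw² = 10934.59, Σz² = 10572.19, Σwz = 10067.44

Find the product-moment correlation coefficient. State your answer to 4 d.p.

r = (nΣwz − ΣwΣz) / √[(nΣw² − (Σw)²)(nΣz² − (Σz)²)]
Numerator: 12×10067.44 − 353.3×345.7 = -1326.53
Denominator: √[(131215.08 − 124820.89)(126866.28 − 119508.49)] = √[6394.19 × 7357.79] = 6859.0894
r = -1326.53 / 6859.0894 ≈ -0.1934

-0.1934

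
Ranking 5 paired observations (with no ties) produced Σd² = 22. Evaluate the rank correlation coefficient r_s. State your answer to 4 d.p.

ρ = 1 − 6Σd² / [n(n²−1)] = 1 − 6×22 / (5×24)
  = 1 − 132/120 = 1 − 1.10000 ≈ -0.1000

-0.1000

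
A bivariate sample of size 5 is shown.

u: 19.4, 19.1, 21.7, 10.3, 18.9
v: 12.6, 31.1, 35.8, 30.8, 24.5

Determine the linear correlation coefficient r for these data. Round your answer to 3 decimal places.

n = 5, Σu = 89.4, Σv = 134.8, Σu² = 1675.36, Σv² = 3956.5, Σuv = 2395.6
nΣuv − ΣuΣv = 11978 − 12051.12 = -73.12
nΣu² − (Σu)² = 8376.8 − 7992.36 = 384.44; nΣv² − (Σv)² = 19782.5 − 18171.04 = 1611.46
r = -73.12 / √(384.44 × 1611.46) = -73.12 / 787.0894 ≈ -0.093

-0.093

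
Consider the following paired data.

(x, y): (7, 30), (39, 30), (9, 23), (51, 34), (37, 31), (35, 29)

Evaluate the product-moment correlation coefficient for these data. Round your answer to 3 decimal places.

0.725

n = 6, Σx = 178, Σy = 177, Σx² = 6846, Σy² = 5287, Σxy = 5483
nΣxy − ΣxΣy = 32898 − 31506 = 1392
nΣx² − (Σx)² = 41076 − 31684 = 9392; nΣy² − (Σy)² = 31722 − 31329 = 393
r = 1392 / √(9392 × 393) = 1392 / 1921.2121 ≈ 0.725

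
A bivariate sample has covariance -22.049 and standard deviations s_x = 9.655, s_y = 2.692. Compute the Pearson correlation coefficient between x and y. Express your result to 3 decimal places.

-0.848

r = Cov(x,y) / (s_x · s_y) = -22.049 / (9.655 × 2.692)
  = -22.049 / 25.9913 ≈ -0.848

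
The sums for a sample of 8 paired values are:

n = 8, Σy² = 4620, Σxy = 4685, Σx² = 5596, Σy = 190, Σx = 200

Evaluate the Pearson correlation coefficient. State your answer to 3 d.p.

r = (nΣxy − ΣxΣy) / √[(nΣx² − (Σx)²)(nΣy² − (Σy)²)]
Numerator: 8×4685 − 200×190 = -520
Denominator: √[(44768 − 40000)(36960 − 36100)] = √[4768 × 860] = 2024.9642
r = -520 / 2024.9642 ≈ -0.257

-0.257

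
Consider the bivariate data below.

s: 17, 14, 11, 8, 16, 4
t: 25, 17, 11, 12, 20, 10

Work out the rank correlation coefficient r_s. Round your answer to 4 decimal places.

Rank s: 6, 4, 3, 2, 5, 1
Rank t: 6, 4, 2, 3, 5, 1
d = rank(s) − rank(t): 0, 0, 1, -1, 0, 0; Σd² = 2
ρ = 1 − 6Σd² / [n(n²−1)] = 1 − 6×2 / (6×35) = 1 − 12/210 ≈ 0.9429

0.9429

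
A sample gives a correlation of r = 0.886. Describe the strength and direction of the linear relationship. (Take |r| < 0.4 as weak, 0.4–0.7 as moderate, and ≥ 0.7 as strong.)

r = 0.886 > 0 so the relationship is positive.
|r| = 0.886, which falls in the strong range.

strong positive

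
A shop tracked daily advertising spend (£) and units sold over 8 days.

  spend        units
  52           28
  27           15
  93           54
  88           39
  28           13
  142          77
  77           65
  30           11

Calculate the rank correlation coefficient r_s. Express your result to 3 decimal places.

0.833

Rank spend: 4, 1, 7, 6, 2, 8, 5, 3
Rank units: 4, 3, 6, 5, 2, 8, 7, 1
d = rank(spend) − rank(units): 0, -2, 1, 1, 0, 0, -2, 2; Σd² = 14
ρ = 1 − 6Σd² / [n(n²−1)] = 1 − 6×14 / (8×63) = 1 − 84/504 ≈ 0.833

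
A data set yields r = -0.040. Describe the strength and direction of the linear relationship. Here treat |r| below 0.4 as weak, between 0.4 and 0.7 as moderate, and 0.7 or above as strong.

weak negative

r = -0.040 < 0 so the relationship is negative.
|r| = 0.040, which falls in the weak range.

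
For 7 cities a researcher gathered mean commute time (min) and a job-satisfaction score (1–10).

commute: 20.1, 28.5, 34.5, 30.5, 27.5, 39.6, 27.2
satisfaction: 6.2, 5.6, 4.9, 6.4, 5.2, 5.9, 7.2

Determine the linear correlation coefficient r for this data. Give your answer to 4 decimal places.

n = 7, Σx = 207.9, Σy = 41.4, Σx² = 6401.01, Σy² = 248.46, Σxy = 1220.95
nΣxy − ΣxΣy = 8546.65 − 8607.06 = -60.41
nΣx² − (Σx)² = 44807.07 − 43222.41 = 1584.66; nΣy² − (Σy)² = 1739.22 − 1713.96 = 25.26
r = -60.41 / √(1584.66 × 25.26) = -60.41 / 200.0713 ≈ -0.3019

-0.3019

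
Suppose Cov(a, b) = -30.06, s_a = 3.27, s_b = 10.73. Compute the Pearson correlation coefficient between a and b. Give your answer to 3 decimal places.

r = Cov(a,b) / (s_a · s_b) = -30.06 / (3.27 × 10.73)
  = -30.06 / 35.0871 ≈ -0.857

-0.857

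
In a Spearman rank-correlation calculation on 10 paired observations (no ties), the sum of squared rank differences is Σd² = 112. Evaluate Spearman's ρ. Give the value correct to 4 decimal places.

0.3212

ρ = 1 − 6Σd² / [n(n²−1)] = 1 − 6×112 / (10×99)
  = 1 − 672/990 = 1 − 0.67879 ≈ 0.3212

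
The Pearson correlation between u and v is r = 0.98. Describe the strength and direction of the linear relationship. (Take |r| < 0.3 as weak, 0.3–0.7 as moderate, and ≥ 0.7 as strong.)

r = 0.98 > 0 so the relationship is positive.
|r| = 0.98, which falls in the strong range.

strong positive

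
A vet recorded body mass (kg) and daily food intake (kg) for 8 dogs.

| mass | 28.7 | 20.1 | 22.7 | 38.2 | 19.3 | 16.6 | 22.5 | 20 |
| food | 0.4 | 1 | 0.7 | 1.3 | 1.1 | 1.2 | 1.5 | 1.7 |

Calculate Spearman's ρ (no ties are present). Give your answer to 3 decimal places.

Rank mass: 7, 4, 6, 8, 2, 1, 5, 3
Rank food: 1, 3, 2, 6, 4, 5, 7, 8
d = rank(mass) − rank(food): 6, 1, 4, 2, -2, -4, -2, -5; Σd² = 106
ρ = 1 − 6Σd² / [n(n²−1)] = 1 − 6×106 / (8×63) = 1 − 636/504 ≈ -0.262

-0.262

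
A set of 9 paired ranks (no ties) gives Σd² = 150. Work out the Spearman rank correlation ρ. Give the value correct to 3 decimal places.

ρ = 1 − 6Σd² / [n(n²−1)] = 1 − 6×150 / (9×80)
  = 1 − 900/720 = 1 − 1.2500 ≈ -0.250

-0.250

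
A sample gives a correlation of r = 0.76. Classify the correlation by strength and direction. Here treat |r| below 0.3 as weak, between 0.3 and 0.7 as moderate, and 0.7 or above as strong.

r = 0.76 > 0 so the relationship is positive.
|r| = 0.76, which falls in the strong range.

strong positive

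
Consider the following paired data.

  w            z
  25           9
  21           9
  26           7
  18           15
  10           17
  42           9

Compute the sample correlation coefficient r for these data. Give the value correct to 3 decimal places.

n = 6, Σw = 142, Σz = 66, Σw² = 3930, Σz² = 806, Σwz = 1414
nΣwz − ΣwΣz = 8484 − 9372 = -888
nΣw² − (Σw)² = 23580 − 20164 = 3416; nΣz² − (Σz)² = 4836 − 4356 = 480
r = -888 / √(3416 × 480) = -888 / 1280.4999 ≈ -0.693

-0.693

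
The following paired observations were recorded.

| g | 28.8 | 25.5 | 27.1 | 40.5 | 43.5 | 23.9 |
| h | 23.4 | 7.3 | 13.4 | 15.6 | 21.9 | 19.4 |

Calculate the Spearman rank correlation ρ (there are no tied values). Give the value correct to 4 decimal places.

Rank g: 4, 2, 3, 5, 6, 1
Rank h: 6, 1, 2, 3, 5, 4
d = rank(g) − rank(h): -2, 1, 1, 2, 1, -3; Σd² = 20
ρ = 1 − 6Σd² / [n(n²−1)] = 1 − 6×20 / (6×35) = 1 − 120/210 ≈ 0.4286

0.4286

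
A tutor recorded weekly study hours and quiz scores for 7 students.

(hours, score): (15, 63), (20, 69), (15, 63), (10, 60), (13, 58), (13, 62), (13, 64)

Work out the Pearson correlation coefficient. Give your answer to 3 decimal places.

0.836

n = 7, Σx = 99, Σy = 439, Σx² = 1457, Σy² = 27603, Σxy = 6262
nΣxy − ΣxΣy = 43834 − 43461 = 373
nΣx² − (Σx)² = 10199 − 9801 = 398; nΣy² − (Σy)² = 193221 − 192721 = 500
r = 373 / √(398 × 500) = 373 / 446.0942 ≈ 0.836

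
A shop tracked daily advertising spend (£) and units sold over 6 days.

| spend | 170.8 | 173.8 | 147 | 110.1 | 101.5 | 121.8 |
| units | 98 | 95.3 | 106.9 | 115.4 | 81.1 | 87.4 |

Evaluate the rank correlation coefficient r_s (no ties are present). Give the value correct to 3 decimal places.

0.200

Rank spend: 5, 6, 4, 2, 1, 3
Rank units: 4, 3, 5, 6, 1, 2
d = rank(spend) − rank(units): 1, 3, -1, -4, 0, 1; Σd² = 28
ρ = 1 − 6Σd² / [n(n²−1)] = 1 − 6×28 / (6×35) = 1 − 168/210 ≈ 0.200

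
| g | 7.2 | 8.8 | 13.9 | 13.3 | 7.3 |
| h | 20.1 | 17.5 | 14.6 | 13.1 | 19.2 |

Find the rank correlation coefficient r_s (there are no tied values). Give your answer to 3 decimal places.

-0.900

Rank g: 1, 3, 5, 4, 2
Rank h: 5, 3, 2, 1, 4
d = rank(g) − rank(h): -4, 0, 3, 3, -2; Σd² = 38
ρ = 1 − 6Σd² / [n(n²−1)] = 1 − 6×38 / (5×24) = 1 − 228/120 ≈ -0.900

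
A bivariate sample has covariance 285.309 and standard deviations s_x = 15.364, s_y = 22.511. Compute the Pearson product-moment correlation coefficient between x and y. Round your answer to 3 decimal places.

r = Cov(x,y) / (s_x · s_y) = 285.309 / (15.364 × 22.511)
  = 285.309 / 345.8590 ≈ 0.825

0.825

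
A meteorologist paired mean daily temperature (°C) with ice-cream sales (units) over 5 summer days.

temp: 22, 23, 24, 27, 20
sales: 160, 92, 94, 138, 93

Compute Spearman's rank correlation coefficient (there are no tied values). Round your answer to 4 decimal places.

Rank temp: 2, 3, 4, 5, 1
Rank sales: 5, 1, 3, 4, 2
d = rank(temp) − rank(sales): -3, 2, 1, 1, -1; Σd² = 16
ρ = 1 − 6Σd² / [n(n²−1)] = 1 − 6×16 / (5×24) = 1 − 96/120 ≈ 0.2000

0.2000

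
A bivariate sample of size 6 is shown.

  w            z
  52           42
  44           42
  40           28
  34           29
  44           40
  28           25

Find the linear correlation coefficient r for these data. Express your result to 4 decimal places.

n = 6, Σw = 242, Σz = 206, Σw² = 10116, Σz² = 7378, Σwz = 8598
nΣwz − ΣwΣz = 51588 − 49852 = 1736
nΣw² − (Σw)² = 60696 − 58564 = 2132; nΣz² − (Σz)² = 44268 − 42436 = 1832
r = 1736 / √(2132 × 1832) = 1736 / 1976.3158 ≈ 0.8784

0.8784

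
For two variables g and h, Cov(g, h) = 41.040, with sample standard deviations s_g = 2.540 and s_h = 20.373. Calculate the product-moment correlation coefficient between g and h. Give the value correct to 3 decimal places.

0.793

r = Cov(g,h) / (s_g · s_h) = 41.040 / (2.540 × 20.373)
  = 41.040 / 51.7474 ≈ 0.793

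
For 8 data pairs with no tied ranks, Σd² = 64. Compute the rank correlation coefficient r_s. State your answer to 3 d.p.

ρ = 1 − 6Σd² / [n(n²−1)] = 1 − 6×64 / (8×63)
  = 1 − 384/504 = 1 − 0.7619 ≈ 0.238

0.238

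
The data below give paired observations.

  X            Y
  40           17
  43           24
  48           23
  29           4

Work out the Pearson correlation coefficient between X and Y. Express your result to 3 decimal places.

n = 4, ΣX = 160, ΣY = 68, ΣX² = 6594, ΣY² = 1410, ΣXY = 2932
nΣXY − ΣXΣY = 11728 − 10880 = 848
nΣX² − (ΣX)² = 26376 − 25600 = 776; nΣY² − (ΣY)² = 5640 − 4624 = 1016
r = 848 / √(776 × 1016) = 848 / 887.9279 ≈ 0.955

0.955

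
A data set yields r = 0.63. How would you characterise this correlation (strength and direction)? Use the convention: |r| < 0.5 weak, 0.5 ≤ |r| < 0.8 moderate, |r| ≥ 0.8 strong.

moderate positive

r = 0.63 > 0 so the relationship is positive.
|r| = 0.63, which falls in the moderate range.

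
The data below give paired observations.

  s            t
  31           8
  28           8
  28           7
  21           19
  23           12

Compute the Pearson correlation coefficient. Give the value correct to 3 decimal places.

n = 5, Σs = 131, Σt = 54, Σs² = 3499, Σt² = 682, Σst = 1343
nΣst − ΣsΣt = 6715 − 7074 = -359
nΣs² − (Σs)² = 17495 − 17161 = 334; nΣt² − (Σt)² = 3410 − 2916 = 494
r = -359 / √(334 × 494) = -359 / 406.1970 ≈ -0.884

-0.884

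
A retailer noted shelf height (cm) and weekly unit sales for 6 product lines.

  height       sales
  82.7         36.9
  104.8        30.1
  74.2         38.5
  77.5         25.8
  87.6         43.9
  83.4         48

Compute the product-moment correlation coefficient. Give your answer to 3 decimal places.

-0.153

n = 6, Σx = 510.2, Σy = 223.2, Σx² = 43963.54, Σy² = 8646.72, Σxy = 18911.15
nΣxy − ΣxΣy = 113466.9 − 113876.64 = -409.74
nΣx² − (Σx)² = 263781.24 − 260304.04 = 3477.2; nΣy² − (Σy)² = 51880.32 − 49818.24 = 2062.08
r = -409.74 / √(3477.2 × 2062.08) = -409.74 / 2677.7350 ≈ -0.153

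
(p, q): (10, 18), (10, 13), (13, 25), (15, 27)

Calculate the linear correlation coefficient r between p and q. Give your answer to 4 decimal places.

0.9285

n = 4, Σp = 48, Σq = 83, Σp² = 594, Σq² = 1847, Σpq = 1040
nΣpq − ΣpΣq = 4160 − 3984 = 176
nΣp² − (Σp)² = 2376 − 2304 = 72; nΣq² − (Σq)² = 7388 − 6889 = 499
r = 176 / √(72 × 499) = 176 / 189.5468 ≈ 0.9285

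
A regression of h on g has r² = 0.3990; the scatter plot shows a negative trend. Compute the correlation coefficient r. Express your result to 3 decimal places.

-0.632

|r| = √0.3990 = 0.632
The association is negative, so r = −0.632.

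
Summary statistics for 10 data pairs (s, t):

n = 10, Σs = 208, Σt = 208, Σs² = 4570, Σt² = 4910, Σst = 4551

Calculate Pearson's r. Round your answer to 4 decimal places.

r = (nΣst − ΣsΣt) / √[(nΣs² − (Σs)²)(nΣt² − (Σt)²)]
Numerator: 10×4551 − 208×208 = 2246
Denominator: √[(45700 − 43264)(49100 − 43264)] = √[2436 × 5836] = 3770.4769
r = 2246 / 3770.4769 ≈ 0.5957

0.5957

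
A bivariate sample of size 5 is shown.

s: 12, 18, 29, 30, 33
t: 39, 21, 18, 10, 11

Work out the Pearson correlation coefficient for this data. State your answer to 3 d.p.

n = 5, Σs = 122, Σt = 99, Σs² = 3298, Σt² = 2507, Σst = 2031
nΣst − ΣsΣt = 10155 − 12078 = -1923
nΣs² − (Σs)² = 16490 − 14884 = 1606; nΣt² − (Σt)² = 12535 − 9801 = 2734
r = -1923 / √(1606 × 2734) = -1923 / 2095.4245 ≈ -0.918

-0.918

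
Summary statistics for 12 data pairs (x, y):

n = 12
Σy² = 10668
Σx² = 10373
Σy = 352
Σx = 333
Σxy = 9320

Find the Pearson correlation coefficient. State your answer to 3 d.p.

r = (nΣxy − ΣxΣy) / √[(nΣx² − (Σx)²)(nΣy² − (Σy)²)]
Numerator: 12×9320 − 333×352 = -5376
Denominator: √[(124476 − 110889)(128016 − 123904)] = √[13587 × 4112] = 7474.6066
r = -5376 / 7474.6066 ≈ -0.719

-0.719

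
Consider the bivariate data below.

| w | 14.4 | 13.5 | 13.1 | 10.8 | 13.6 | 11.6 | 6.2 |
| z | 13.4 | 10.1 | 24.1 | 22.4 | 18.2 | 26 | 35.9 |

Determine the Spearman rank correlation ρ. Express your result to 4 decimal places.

-0.7857

Rank w: 7, 5, 4, 2, 6, 3, 1
Rank z: 2, 1, 5, 4, 3, 6, 7
d = rank(w) − rank(z): 5, 4, -1, -2, 3, -3, -6; Σd² = 100
ρ = 1 − 6Σd² / [n(n²−1)] = 1 − 6×100 / (7×48) = 1 − 600/336 ≈ -0.7857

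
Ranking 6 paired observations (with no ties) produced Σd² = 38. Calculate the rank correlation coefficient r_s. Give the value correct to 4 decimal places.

ρ = 1 − 6Σd² / [n(n²−1)] = 1 − 6×38 / (6×35)
  = 1 − 228/210 = 1 − 1.08571 ≈ -0.0857

-0.0857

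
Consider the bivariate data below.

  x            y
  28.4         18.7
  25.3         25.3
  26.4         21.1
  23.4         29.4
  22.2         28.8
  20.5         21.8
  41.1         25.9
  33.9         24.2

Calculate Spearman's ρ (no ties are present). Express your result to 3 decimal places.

-0.214

Rank x: 6, 4, 5, 3, 2, 1, 8, 7
Rank y: 1, 5, 2, 8, 7, 3, 6, 4
d = rank(x) − rank(y): 5, -1, 3, -5, -5, -2, 2, 3; Σd² = 102
ρ = 1 − 6Σd² / [n(n²−1)] = 1 − 6×102 / (8×63) = 1 − 612/504 ≈ -0.214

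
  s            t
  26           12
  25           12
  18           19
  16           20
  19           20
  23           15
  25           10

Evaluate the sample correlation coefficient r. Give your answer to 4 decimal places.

n = 7, Σs = 152, Σt = 108, Σs² = 3396, Σt² = 1774, Σst = 2249
nΣst − ΣsΣt = 15743 − 16416 = -673
nΣs² − (Σs)² = 23772 − 23104 = 668; nΣt² − (Σt)² = 12418 − 11664 = 754
r = -673 / √(668 × 754) = -673 / 709.6985 ≈ -0.9483

-0.9483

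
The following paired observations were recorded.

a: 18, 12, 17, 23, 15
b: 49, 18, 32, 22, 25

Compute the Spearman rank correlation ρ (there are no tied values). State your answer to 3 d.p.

Rank a: 4, 1, 3, 5, 2
Rank b: 5, 1, 4, 2, 3
d = rank(a) − rank(b): -1, 0, -1, 3, -1; Σd² = 12
ρ = 1 − 6Σd² / [n(n²−1)] = 1 − 6×12 / (5×24) = 1 − 72/120 ≈ 0.400

0.400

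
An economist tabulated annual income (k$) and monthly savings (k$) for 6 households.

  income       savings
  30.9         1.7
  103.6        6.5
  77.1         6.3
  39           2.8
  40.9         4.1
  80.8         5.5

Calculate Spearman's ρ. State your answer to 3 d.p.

0.943

Rank income: 1, 6, 4, 2, 3, 5
Rank savings: 1, 6, 5, 2, 3, 4
d = rank(income) − rank(savings): 0, 0, -1, 0, 0, 1; Σd² = 2
ρ = 1 − 6Σd² / [n(n²−1)] = 1 − 6×2 / (6×35) = 1 − 12/210 ≈ 0.943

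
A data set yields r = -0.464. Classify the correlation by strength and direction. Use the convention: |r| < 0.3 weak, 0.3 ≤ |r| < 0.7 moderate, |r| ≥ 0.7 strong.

r = -0.464 < 0 so the relationship is negative.
|r| = 0.464, which falls in the moderate range.

moderate negative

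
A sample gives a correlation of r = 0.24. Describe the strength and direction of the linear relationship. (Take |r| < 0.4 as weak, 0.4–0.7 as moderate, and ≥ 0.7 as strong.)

r = 0.24 > 0 so the relationship is positive.
|r| = 0.24, which falls in the weak range.

weak positive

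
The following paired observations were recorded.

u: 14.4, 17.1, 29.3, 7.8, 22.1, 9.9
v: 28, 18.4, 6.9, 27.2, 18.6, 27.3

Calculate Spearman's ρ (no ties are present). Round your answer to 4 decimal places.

Rank u: 3, 4, 6, 1, 5, 2
Rank v: 6, 2, 1, 4, 3, 5
d = rank(u) − rank(v): -3, 2, 5, -3, 2, -3; Σd² = 60
ρ = 1 − 6Σd² / [n(n²−1)] = 1 − 6×60 / (6×35) = 1 − 360/210 ≈ -0.7143

-0.7143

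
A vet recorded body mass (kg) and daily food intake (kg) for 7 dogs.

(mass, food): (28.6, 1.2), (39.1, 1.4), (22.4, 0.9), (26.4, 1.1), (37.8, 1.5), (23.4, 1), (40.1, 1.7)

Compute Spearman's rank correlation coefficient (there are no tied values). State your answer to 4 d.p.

Rank mass: 4, 6, 1, 3, 5, 2, 7
Rank food: 4, 5, 1, 3, 6, 2, 7
d = rank(mass) − rank(food): 0, 1, 0, 0, -1, 0, 0; Σd² = 2
ρ = 1 − 6Σd² / [n(n²−1)] = 1 − 6×2 / (7×48) = 1 − 12/336 ≈ 0.9643

0.9643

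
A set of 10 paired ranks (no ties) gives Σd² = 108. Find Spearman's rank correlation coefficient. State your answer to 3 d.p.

0.345

ρ = 1 − 6Σd² / [n(n²−1)] = 1 − 6×108 / (10×99)
  = 1 − 648/990 = 1 − 0.6545 ≈ 0.345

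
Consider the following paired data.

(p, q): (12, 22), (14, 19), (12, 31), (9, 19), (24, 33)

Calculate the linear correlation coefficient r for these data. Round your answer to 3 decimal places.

0.672

n = 5, Σp = 71, Σq = 124, Σp² = 1141, Σq² = 3256, Σpq = 1865
nΣpq − ΣpΣq = 9325 − 8804 = 521
nΣp² − (Σp)² = 5705 − 5041 = 664; nΣq² − (Σq)² = 16280 − 15376 = 904
r = 521 / √(664 × 904) = 521 / 774.7619 ≈ 0.672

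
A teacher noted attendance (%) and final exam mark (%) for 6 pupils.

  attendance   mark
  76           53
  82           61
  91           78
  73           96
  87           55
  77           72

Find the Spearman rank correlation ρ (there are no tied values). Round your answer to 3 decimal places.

-0.086

Rank attendance: 2, 4, 6, 1, 5, 3
Rank mark: 1, 3, 5, 6, 2, 4
d = rank(attendance) − rank(mark): 1, 1, 1, -5, 3, -1; Σd² = 38
ρ = 1 − 6Σd² / [n(n²−1)] = 1 − 6×38 / (6×35) = 1 − 228/210 ≈ -0.086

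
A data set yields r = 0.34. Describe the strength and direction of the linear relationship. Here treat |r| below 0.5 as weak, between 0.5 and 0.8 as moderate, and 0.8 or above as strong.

weak positive

r = 0.34 > 0 so the relationship is positive.
|r| = 0.34, which falls in the weak range.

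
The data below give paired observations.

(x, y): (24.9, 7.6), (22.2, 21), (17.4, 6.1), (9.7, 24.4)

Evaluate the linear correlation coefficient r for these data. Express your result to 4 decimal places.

-0.5286

n = 4, Σx = 74.2, Σy = 59.1, Σx² = 1509.7, Σy² = 1131.33, Σxy = 998.26
nΣxy − ΣxΣy = 3993.04 − 4385.22 = -392.18
nΣx² − (Σx)² = 6038.8 − 5505.64 = 533.16; nΣy² − (Σy)² = 4525.32 − 3492.81 = 1032.51
r = -392.18 / √(533.16 × 1032.51) = -392.18 / 741.9522 ≈ -0.5286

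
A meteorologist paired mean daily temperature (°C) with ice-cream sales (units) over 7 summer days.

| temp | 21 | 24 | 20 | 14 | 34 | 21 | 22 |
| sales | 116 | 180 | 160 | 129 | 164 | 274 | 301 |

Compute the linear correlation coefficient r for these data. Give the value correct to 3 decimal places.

0.081

n = 7, Σx = 156, Σy = 1324, Σx² = 3694, Σy² = 280670, Σxy = 29714
nΣxy − ΣxΣy = 207998 − 206544 = 1454
nΣx² − (Σx)² = 25858 − 24336 = 1522; nΣy² − (Σy)² = 1964690 − 1752976 = 211714
r = 1454 / √(1522 × 211714) = 1454 / 17950.7300 ≈ 0.081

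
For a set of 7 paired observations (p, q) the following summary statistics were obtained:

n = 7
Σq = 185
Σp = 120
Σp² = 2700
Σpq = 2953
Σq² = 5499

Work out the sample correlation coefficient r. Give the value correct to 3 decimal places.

-0.349

r = (nΣpq − ΣpΣq) / √[(nΣp² − (Σp)²)(nΣq² − (Σq)²)]
Numerator: 7×2953 − 120×185 = -1529
Denominator: √[(18900 − 14400)(38493 − 34225)] = √[4500 × 4268] = 4382.4651
r = -1529 / 4382.4651 ≈ -0.349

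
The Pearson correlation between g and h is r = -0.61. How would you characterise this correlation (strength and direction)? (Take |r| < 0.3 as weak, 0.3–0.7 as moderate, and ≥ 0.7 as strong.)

r = -0.61 < 0 so the relationship is negative.
|r| = 0.61, which falls in the moderate range.

moderate negative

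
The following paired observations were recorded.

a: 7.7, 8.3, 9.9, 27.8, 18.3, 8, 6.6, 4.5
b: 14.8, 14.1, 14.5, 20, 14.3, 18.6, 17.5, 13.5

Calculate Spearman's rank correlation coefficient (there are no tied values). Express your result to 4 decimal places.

0.3095

Rank a: 3, 5, 6, 8, 7, 4, 2, 1
Rank b: 5, 2, 4, 8, 3, 7, 6, 1
d = rank(a) − rank(b): -2, 3, 2, 0, 4, -3, -4, 0; Σd² = 58
ρ = 1 − 6Σd² / [n(n²−1)] = 1 − 6×58 / (8×63) = 1 − 348/504 ≈ 0.3095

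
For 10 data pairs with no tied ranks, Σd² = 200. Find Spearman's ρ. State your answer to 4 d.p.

ρ = 1 − 6Σd² / [n(n²−1)] = 1 − 6×200 / (10×99)
  = 1 − 1200/990 = 1 − 1.21212 ≈ -0.2121

-0.2121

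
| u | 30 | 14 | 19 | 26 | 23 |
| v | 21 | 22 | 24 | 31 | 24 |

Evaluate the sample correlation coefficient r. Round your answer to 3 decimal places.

0.198

n = 5, Σu = 112, Σv = 122, Σu² = 2662, Σv² = 3038, Σuv = 2752
nΣuv − ΣuΣv = 13760 − 13664 = 96
nΣu² − (Σu)² = 13310 − 12544 = 766; nΣv² − (Σv)² = 15190 − 14884 = 306
r = 96 / √(766 × 306) = 96 / 484.1446 ≈ 0.198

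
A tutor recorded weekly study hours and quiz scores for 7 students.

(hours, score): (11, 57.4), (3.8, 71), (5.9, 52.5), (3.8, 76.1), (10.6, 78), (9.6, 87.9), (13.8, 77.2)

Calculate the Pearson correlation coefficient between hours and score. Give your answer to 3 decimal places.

0.196

n = 7, Σx = 58.5, Σy = 500.1, Σx² = 579.65, Σy² = 36653.47, Σxy = 4236.13
nΣxy − ΣxΣy = 29652.91 − 29255.85 = 397.06
nΣx² − (Σx)² = 4057.55 − 3422.25 = 635.3; nΣy² − (Σy)² = 256574.29 − 250100.01 = 6474.28
r = 397.06 / √(635.3 × 6474.28) = 397.06 / 2028.0804 ≈ 0.196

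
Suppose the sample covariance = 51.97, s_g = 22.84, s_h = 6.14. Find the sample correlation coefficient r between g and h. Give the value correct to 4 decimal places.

r = Cov(g,h) / (s_g · s_h) = 51.97 / (22.84 × 6.14)
  = 51.97 / 140.2376 ≈ 0.3706

0.3706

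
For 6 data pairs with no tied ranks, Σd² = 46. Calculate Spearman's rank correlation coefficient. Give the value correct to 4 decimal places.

-0.3143

ρ = 1 − 6Σd² / [n(n²−1)] = 1 − 6×46 / (6×35)
  = 1 − 276/210 = 1 − 1.31429 ≈ -0.3143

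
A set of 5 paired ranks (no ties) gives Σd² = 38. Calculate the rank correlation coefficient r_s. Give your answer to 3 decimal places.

-0.900

ρ = 1 − 6Σd² / [n(n²−1)] = 1 − 6×38 / (5×24)
  = 1 − 228/120 = 1 − 1.9000 ≈ -0.900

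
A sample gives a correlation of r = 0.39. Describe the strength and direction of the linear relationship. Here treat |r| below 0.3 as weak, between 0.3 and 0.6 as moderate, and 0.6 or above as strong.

moderate positive

r = 0.39 > 0 so the relationship is positive.
|r| = 0.39, which falls in the moderate range.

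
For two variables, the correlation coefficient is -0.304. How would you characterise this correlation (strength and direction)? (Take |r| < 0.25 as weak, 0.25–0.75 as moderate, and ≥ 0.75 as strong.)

moderate negative

r = -0.304 < 0 so the relationship is negative.
|r| = 0.304, which falls in the moderate range.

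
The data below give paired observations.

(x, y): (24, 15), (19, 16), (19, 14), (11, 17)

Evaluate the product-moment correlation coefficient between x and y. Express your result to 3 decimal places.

-0.696

n = 4, Σx = 73, Σy = 62, Σx² = 1419, Σy² = 966, Σxy = 1117
nΣxy − ΣxΣy = 4468 − 4526 = -58
nΣx² − (Σx)² = 5676 − 5329 = 347; nΣy² − (Σy)² = 3864 − 3844 = 20
r = -58 / √(347 × 20) = -58 / 83.3067 ≈ -0.696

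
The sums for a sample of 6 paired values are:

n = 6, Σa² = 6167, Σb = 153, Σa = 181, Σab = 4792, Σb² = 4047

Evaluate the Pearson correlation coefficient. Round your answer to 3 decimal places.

r = (nΣab − ΣaΣb) / √[(nΣa² − (Σa)²)(nΣb² − (Σb)²)]
Numerator: 6×4792 − 181×153 = 1059
Denominator: √[(37002 − 32761)(24282 − 23409)] = √[4241 × 873] = 1924.1603
r = 1059 / 1924.1603 ≈ 0.550

0.550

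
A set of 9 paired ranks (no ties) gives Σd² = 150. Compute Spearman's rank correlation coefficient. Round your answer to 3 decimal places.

ρ = 1 − 6Σd² / [n(n²−1)] = 1 − 6×150 / (9×80)
  = 1 − 900/720 = 1 − 1.2500 ≈ -0.250

-0.250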